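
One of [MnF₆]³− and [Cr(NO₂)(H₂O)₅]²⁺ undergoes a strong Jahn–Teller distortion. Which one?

[MnF₆]³−

[MnF₆]³−: Summing ligand charges against the −3 overall charge gives an oxidation state of +3 for manganese. Mn sits in group 7, so the d-electron count is 7 − 3 = 4. Fluoride is a weak-field ligand for a first-row metal, so the complex is high-spin. The t₂g³e_g¹ (high-spin) configuration has an unevenly filled e_g set; the Jahn–Teller theorem predicts a tetragonal distortion (typically axial elongation) to lift the degeneracy.
[Cr(NO₂)(H₂O)₅]²⁺: Summing ligand charges against the +2 overall charge gives an oxidation state of +3 for chromium. Group 6 minus oxidation state 3 gives a d³ configuration. The d³ configuration leaves the e_g set evenly filled (or empty) — no strong Jahn–Teller driving force.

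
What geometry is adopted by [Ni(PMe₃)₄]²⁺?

Ligand charges: trimethylphosphine is neutral. With an overall charge of +2 the nickel centre must be in the +2 oxidation state.
Ni sits in group 10, so the d-electron count is 10 − 2 = 8.
Coordination number: 4.
Trimethylphosphine is a strong-field ligand (high in the spectrochemical series).
A 3d d⁸ ion with strong-field ligands gains enough CFSE to favour square planar over tetrahedral.

square planar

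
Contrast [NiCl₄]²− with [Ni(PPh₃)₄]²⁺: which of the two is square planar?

For [NiCl₄]²−: Each chloride is −1; balancing the −2 overall charge requires Ni(II). Group 10 minus oxidation state 2 gives a d⁸ configuration. Chloride is a weak-field ligand. With weak-field ligands the CFSE gain from square planar is small, so a 3d d⁸ ion takes the sterically preferred tetrahedral geometry. → tetrahedral.
For [Ni(PPh₃)₄]²⁺: Ligand charges: triphenylphosphine is neutral. With an overall charge of +2 the nickel centre must be in the +2 oxidation state. Nickel is a group-10 element; Ni(II) is therefore d⁸. Triphenylphosphine is a strong-field ligand (high in the spectrochemical series). A 3d d⁸ ion with strong-field ligands gains enough CFSE to favour square planar over tetrahedral. → square planar.

[Ni(PPh₃)₄]²⁺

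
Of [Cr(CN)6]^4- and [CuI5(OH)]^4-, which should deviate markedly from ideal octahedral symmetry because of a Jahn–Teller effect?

[CuI5(OH)]^4-

[Cr(CN)6]^4-: Each cyanide is −1; balancing the −4 overall charge requires Cr(II). Cr sits in group 6, so the d-electron count is 6 − 2 = 4. Cyanide is a strong-field ligand (high in the spectrochemical series) for a first-row metal, so the complex is low-spin. The d⁴ configuration leaves the e_g set evenly filled (or empty) — no strong Jahn–Teller driving force.
[CuI5(OH)]^4-: Each iodide is −1; each hydroxide is −1; balancing the −4 overall charge requires Cu(II). Group 11 minus oxidation state 2 gives a d⁹ configuration. The t₂g⁶e_g³ configuration has an unevenly filled e_g set; the Jahn–Teller theorem predicts a tetragonal distortion (typically axial elongation) to lift the degeneracy.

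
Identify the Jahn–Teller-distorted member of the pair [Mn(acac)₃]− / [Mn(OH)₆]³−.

[Mn(acac)₃]−: Each acetylacetonate is −1; balancing the −1 overall charge requires Mn(II). Manganese is a group-7 element; Mn(II) is therefore d⁵. Acetylacetonate is a weak-field ligand for a first-row metal, so the complex is high-spin. The d⁵ configuration leaves the e_g set evenly filled (or empty) — no strong Jahn–Teller driving force.
[Mn(OH)₆]³−: Each hydroxide is −1; balancing the −3 overall charge requires Mn(III). Group 7 minus oxidation state 3 gives a d⁴ configuration. Hydroxide is a weak-field ligand for a first-row metal, so the complex is high-spin. The t₂g³e_g¹ (high-spin) configuration has an unevenly filled e_g set; the Jahn–Teller theorem predicts a tetragonal distortion (typically axial elongation) to lift the degeneracy.

[Mn(OH)₆]³−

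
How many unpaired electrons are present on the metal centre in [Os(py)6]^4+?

2

Ligand charges: pyridine is neutral. With an overall charge of +4 the osmium centre must be in the +4 oxidation state.
Osmium is a group-8 element; Os(IV) is therefore d⁴.
The spin state decides the count: a 5d ion has a large Δₒ and is invariably low-spin.
An octahedral low-spin d⁴ ion is t₂g⁴e_g⁰, giving 2 unpaired electrons.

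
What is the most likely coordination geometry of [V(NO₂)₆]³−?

octahedral

Summing ligand charges against the −3 overall charge gives an oxidation state of +3 for vanadium.
Group 5 minus oxidation state 3 gives a d² configuration.
Coordination number: 6.
Six donors around a single metal centre give an octahedral coordination sphere.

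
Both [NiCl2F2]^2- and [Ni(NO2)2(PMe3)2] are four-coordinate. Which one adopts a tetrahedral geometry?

[NiCl2F2]^2-

For [NiCl2F2]^2-: Ligand charges: each chloride is −1; each fluoride is −1. With an overall charge of −2 the nickel centre must be in the +2 oxidation state. Group 10 minus oxidation state 2 gives a d⁸ configuration. Chloride and fluoride are weak-field ligands. With weak-field ligands the CFSE gain from square planar is small, so a 3d d⁸ ion takes the sterically preferred tetrahedral geometry. → tetrahedral.
For [Ni(NO2)2(PMe3)2]: Summing ligand charges against the 0 overall charge gives an oxidation state of +2 for nickel. Ni sits in group 10, so the d-electron count is 10 − 2 = 8. Nitro (N-bound nitrite) and trimethylphosphine are strong-field ligands (high in the spectrochemical series). A 3d d⁸ ion with strong-field ligands gains enough CFSE to favour square planar over tetrahedral. → square planar.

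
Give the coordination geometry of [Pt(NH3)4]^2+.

square planar

Ligand charges: ammonia is neutral. With an overall charge of +2 the platinum centre must be in the +2 oxidation state.
Group 10 minus oxidation state 2 gives a d⁸ configuration.
With 4 monodentate ligands the coordination number is 4.
A 5d d⁸ ion has a large crystal-field splitting; square planar leaves the high-energy d_{x²−y²} orbital empty and maximises CFSE.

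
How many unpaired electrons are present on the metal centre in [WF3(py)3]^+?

Summing ligand charges against the +1 overall charge gives an oxidation state of +4 for tungsten.
Group 6 minus oxidation state 4 gives a d² configuration.
In an octahedral field the d² configuration is t₂g²e_g⁰ (only one arrangement possible), giving 2 unpaired electrons.

2 unpaired electrons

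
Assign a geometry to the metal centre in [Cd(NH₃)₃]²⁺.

trigonal planar

Summing ligand charges against the +2 overall charge gives an oxidation state of +2 for cadmium.
Cd sits in group 12, so the d-electron count is 12 − 2 = 10.
With 3 monodentate ligands the coordination number is 3.
Three ligands around a d¹⁰ centre minimise repulsion in a trigonal-planar arrangement.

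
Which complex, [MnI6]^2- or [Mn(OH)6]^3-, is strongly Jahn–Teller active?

[Mn(OH)6]^3-

[MnI6]^2-: Ligand charges: each iodide is −1. With an overall charge of −2 the manganese centre must be in the +4 oxidation state. Manganese is a group-7 element; Mn(IV) is therefore d³. The d³ configuration leaves the e_g set evenly filled (or empty) — no strong Jahn–Teller driving force.
[Mn(OH)6]^3-: Each hydroxide is −1; balancing the −3 overall charge requires Mn(III). Mn sits in group 7, so the d-electron count is 7 − 3 = 4. Hydroxide is a weak-field ligand for a first-row metal, so the complex is high-spin. The t₂g³e_g¹ (high-spin) configuration has an unevenly filled e_g set; the Jahn–Teller theorem predicts a tetragonal distortion (typically axial elongation) to lift the degeneracy.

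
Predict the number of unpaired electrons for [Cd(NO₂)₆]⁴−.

Ligand charges: each nitro (N-bound nitrite) is −1. With an overall charge of −4 the cadmium centre must be in the +2 oxidation state.
Cadmium is a group-12 element; Cd(II) is therefore d¹⁰.
In an octahedral field the d¹⁰ configuration is t₂g⁶e_g⁴, giving 0 unpaired electrons.

0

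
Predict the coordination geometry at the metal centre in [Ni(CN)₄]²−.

Summing ligand charges against the −2 overall charge gives an oxidation state of +2 for nickel.
Group 10 minus oxidation state 2 gives a d⁸ configuration.
Coordination number: 4.
Cyanide is a strong-field ligand (high in the spectrochemical series).
A 3d d⁸ ion with strong-field ligands gains enough CFSE to favour square planar over tetrahedral.

square planar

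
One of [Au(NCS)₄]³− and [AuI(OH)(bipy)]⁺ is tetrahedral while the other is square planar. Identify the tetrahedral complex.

[Au(NCS)₄]³−

For [Au(NCS)₄]³−: Each isothiocyanate is −1; balancing the −3 overall charge requires Au(I). Gold is a group-11 element; Au(I) is therefore d¹⁰. A d¹⁰ ion has no crystal-field stabilisation preference between square planar and tetrahedral, so four ligands adopt the sterically favoured tetrahedral geometry. → tetrahedral.
For [AuI(OH)(bipy)]⁺: Summing ligand charges against the +1 overall charge gives an oxidation state of +3 for gold. Group 11 minus oxidation state 3 gives a d⁸ configuration. A 5d d⁸ ion has a large crystal-field splitting; square planar leaves the high-energy d_{x²−y²} orbital empty and maximises CFSE. → square planar.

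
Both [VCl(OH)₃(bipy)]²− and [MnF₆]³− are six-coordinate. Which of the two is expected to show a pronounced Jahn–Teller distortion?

[VCl(OH)₃(bipy)]²−: Summing ligand charges against the −2 overall charge gives an oxidation state of +2 for vanadium. Vanadium is a group-5 element; V(II) is therefore d³. The d³ configuration leaves the e_g set evenly filled (or empty) — no strong Jahn–Teller driving force.
[MnF₆]³−: Each fluoride is −1; balancing the −3 overall charge requires Mn(III). Group 7 minus oxidation state 3 gives a d⁴ configuration. Fluoride is a weak-field ligand for a first-row metal, so the complex is high-spin. The t₂g³e_g¹ (high-spin) configuration has an unevenly filled e_g set; the Jahn–Teller theorem predicts a tetragonal distortion (typically axial elongation) to lift the degeneracy.

[MnF₆]³−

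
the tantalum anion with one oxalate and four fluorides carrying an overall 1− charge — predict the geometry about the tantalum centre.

octahedral

Summing ligand charges against the −1 overall charge gives an oxidation state of +5 for tantalum.
Tantalum is a group-5 element; Ta(V) is therefore d⁰.
Counting donor atoms: 1×oxalate (bidentate) → 2 donors; 4×fluoride (monodentate) → 4 donors. Coordination number = 6.
Six donors around a single metal centre give an octahedral coordination sphere.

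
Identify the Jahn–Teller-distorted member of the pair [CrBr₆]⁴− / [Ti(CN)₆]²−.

[CrBr₆]⁴−: Each bromide is −1; balancing the −4 overall charge requires Cr(II). Chromium is a group-6 element; Cr(II) is therefore d⁴. Bromide is a weak-field ligand for a first-row metal, so the complex is high-spin. The t₂g³e_g¹ (high-spin) configuration has an unevenly filled e_g set; the Jahn–Teller theorem predicts a tetragonal distortion (typically axial elongation) to lift the degeneracy.
[Ti(CN)₆]²−: Ligand charges: each cyanide is −1. With an overall charge of −2 the titanium centre must be in the +4 oxidation state. Titanium is a group-4 element; Ti(IV) is therefore d⁰. The d⁰ configuration leaves the e_g set evenly filled (or empty) — no strong Jahn–Teller driving force.

[CrBr₆]⁴−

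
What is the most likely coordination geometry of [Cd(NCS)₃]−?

trigonal planar

Ligand charges: each isothiocyanate is −1. With an overall charge of −1 the cadmium centre must be in the +2 oxidation state.
Cd sits in group 12, so the d-electron count is 12 − 2 = 10.
Coordination number: 3.
Three ligands around a d¹⁰ centre minimise repulsion in a trigonal-planar arrangement.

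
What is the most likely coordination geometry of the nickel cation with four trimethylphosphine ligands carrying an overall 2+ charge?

square planar

Ligand charges: trimethylphosphine is neutral. With an overall charge of +2 the nickel centre must be in the +2 oxidation state.
Group 10 minus oxidation state 2 gives a d⁸ configuration.
Coordination number: 4.
Trimethylphosphine is a strong-field ligand (high in the spectrochemical series).
A 3d d⁸ ion with strong-field ligands gains enough CFSE to favour square planar over tetrahedral.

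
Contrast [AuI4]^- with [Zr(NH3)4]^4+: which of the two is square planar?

[AuI4]^-

For [AuI4]^-: Ligand charges: each iodide is −1. With an overall charge of −1 the gold centre must be in the +3 oxidation state. Group 11 minus oxidation state 3 gives a d⁸ configuration. A 5d d⁸ ion has a large crystal-field splitting; square planar leaves the high-energy d_{x²−y²} orbital empty and maximises CFSE. → square planar.
For [Zr(NH3)4]^4+: Ammonia is neutral; balancing the +4 overall charge requires Zr(IV). Zr sits in group 4, so the d-electron count is 4 − 4 = 0. A d⁰ ion has no crystal-field stabilisation preference between square planar and tetrahedral, so four ligands adopt the sterically favoured tetrahedral geometry. → tetrahedral.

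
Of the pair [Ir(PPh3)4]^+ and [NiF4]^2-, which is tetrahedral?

For [Ir(PPh3)4]^+: Triphenylphosphine is neutral; balancing the +1 overall charge requires Ir(I). Ir sits in group 9, so the d-electron count is 9 − 1 = 8. A 5d d⁸ ion has a large crystal-field splitting; square planar leaves the high-energy d_{x²−y²} orbital empty and maximises CFSE. → square planar.
For [NiF4]^2-: Ligand charges: each fluoride is −1. With an overall charge of −2 the nickel centre must be in the +2 oxidation state. Group 10 minus oxidation state 2 gives a d⁸ configuration. Fluoride is a weak-field ligand. With weak-field ligands the CFSE gain from square planar is small, so a 3d d⁸ ion takes the sterically preferred tetrahedral geometry. → tetrahedral.

[NiF4]^2-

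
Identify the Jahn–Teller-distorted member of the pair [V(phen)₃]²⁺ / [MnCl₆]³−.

[MnCl₆]³−

[V(phen)₃]²⁺: Ligand charges: 1,10-phenanthroline is neutral. With an overall charge of +2 the vanadium centre must be in the +2 oxidation state. V sits in group 5, so the d-electron count is 5 − 2 = 3. The d³ configuration leaves the e_g set evenly filled (or empty) — no strong Jahn–Teller driving force.
[MnCl₆]³−: Each chloride is −1; balancing the −3 overall charge requires Mn(III). Manganese is a group-7 element; Mn(III) is therefore d⁴. Chloride is a weak-field ligand for a first-row metal, so the complex is high-spin. The t₂g³e_g¹ (high-spin) configuration has an unevenly filled e_g set; the Jahn–Teller theorem predicts a tetragonal distortion (typically axial elongation) to lift the degeneracy.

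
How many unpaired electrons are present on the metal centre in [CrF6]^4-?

4

Ligand charges: each fluoride is −1. With an overall charge of −4 the chromium centre must be in the +2 oxidation state.
Chromium is a group-6 element; Cr(II) is therefore d⁴.
The spin state decides the count: Fluoride is a weak-field ligand for a first-row metal, so the complex is high-spin.
An octahedral high-spin d⁴ ion is t₂g³e_g¹, giving 4 unpaired electrons.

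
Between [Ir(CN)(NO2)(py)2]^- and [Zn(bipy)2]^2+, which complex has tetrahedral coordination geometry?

[Zn(bipy)2]^2+

For [Ir(CN)(NO2)(py)2]^-: Each cyanide is −1; each nitro (N-bound nitrite) is −1; pyridine is neutral; balancing the −1 overall charge requires Ir(I). Ir sits in group 9, so the d-electron count is 9 − 1 = 8. A 5d d⁸ ion has a large crystal-field splitting; square planar leaves the high-energy d_{x²−y²} orbital empty and maximises CFSE. → square planar.
For [Zn(bipy)2]^2+: 2,2′-bipyridine is neutral; balancing the +2 overall charge requires Zn(II). Group 12 minus oxidation state 2 gives a d¹⁰ configuration. A d¹⁰ ion has no crystal-field stabilisation preference between square planar and tetrahedral, so four ligands adopt the sterically favoured tetrahedral geometry. → tetrahedral.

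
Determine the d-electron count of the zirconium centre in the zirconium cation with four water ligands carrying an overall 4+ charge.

Water is neutral; balancing the +4 overall charge requires Zr(IV).
Group 4 minus oxidation state 4 gives a d⁰ configuration.

d⁰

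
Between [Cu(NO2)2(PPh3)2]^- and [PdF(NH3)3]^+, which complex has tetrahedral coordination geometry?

[Cu(NO2)2(PPh3)2]^-

For [Cu(NO2)2(PPh3)2]^-: Ligand charges: each nitro (N-bound nitrite) is −1; triphenylphosphine is neutral. With an overall charge of −1 the copper centre must be in the +1 oxidation state. Cu sits in group 11, so the d-electron count is 11 − 1 = 10. A d¹⁰ ion has no crystal-field stabilisation preference between square planar and tetrahedral, so four ligands adopt the sterically favoured tetrahedral geometry. → tetrahedral.
For [PdF(NH3)3]^+: Summing ligand charges against the +1 overall charge gives an oxidation state of +2 for palladium. Group 10 minus oxidation state 2 gives a d⁸ configuration. A 4d d⁸ ion has a large crystal-field splitting; square planar leaves the high-energy d_{x²−y²} orbital empty and maximises CFSE. → square planar.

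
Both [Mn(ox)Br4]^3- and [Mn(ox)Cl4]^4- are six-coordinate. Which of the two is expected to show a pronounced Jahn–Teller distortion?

[Mn(ox)Br4]^3-

[Mn(ox)Br4]^3-: Summing ligand charges against the −3 overall charge gives an oxidation state of +3 for manganese. Manganese is a group-7 element; Mn(III) is therefore d⁴. Bromide and oxalate are weak-field ligands for a first-row metal, so the complex is high-spin. The t₂g³e_g¹ (high-spin) configuration has an unevenly filled e_g set; the Jahn–Teller theorem predicts a tetragonal distortion (typically axial elongation) to lift the degeneracy.
[Mn(ox)Cl4]^4-: Ligand charges: each oxalate is −2; each chloride is −1. With an overall charge of −4 the manganese centre must be in the +2 oxidation state. Manganese is a group-7 element; Mn(II) is therefore d⁵. Chloride and oxalate are weak-field ligands for a first-row metal, so the complex is high-spin. The d⁵ configuration leaves the e_g set evenly filled (or empty) — no strong Jahn–Teller driving force.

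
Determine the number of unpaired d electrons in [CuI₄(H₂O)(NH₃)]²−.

1

Ligand charges: each iodide is −1; water is neutral; ammonia is neutral. With an overall charge of −2 the copper centre must be in the +2 oxidation state.
Copper is a group-11 element; Cu(II) is therefore d⁹.
In an octahedral field the d⁹ configuration is t₂g⁶e_g³ (only one arrangement possible), giving 1 unpaired electron.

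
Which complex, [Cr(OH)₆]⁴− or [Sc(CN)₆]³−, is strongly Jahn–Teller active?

[Cr(OH)₆]⁴−: Summing ligand charges against the −4 overall charge gives an oxidation state of +2 for chromium. Cr sits in group 6, so the d-electron count is 6 − 2 = 4. Hydroxide is a weak-field ligand for a first-row metal, so the complex is high-spin. The t₂g³e_g¹ (high-spin) configuration has an unevenly filled e_g set; the Jahn–Teller theorem predicts a tetragonal distortion (typically axial elongation) to lift the degeneracy.
[Sc(CN)₆]³−: Ligand charges: each cyanide is −1. With an overall charge of −3 the scandium centre must be in the +3 oxidation state. Group 3 minus oxidation state 3 gives a d⁰ configuration. The d⁰ configuration leaves the e_g set evenly filled (or empty) — no strong Jahn–Teller driving force.

[Cr(OH)₆]⁴−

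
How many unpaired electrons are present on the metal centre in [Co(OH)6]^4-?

3

Ligand charges: each hydroxide is −1. With an overall charge of −4 the cobalt centre must be in the +2 oxidation state.
Cobalt is a group-9 element; Co(II) is therefore d⁷.
The spin state decides the count: Hydroxide is a weak-field ligand for a first-row metal, so the complex is high-spin.
An octahedral high-spin d⁷ ion is t₂g⁵e_g², giving 3 unpaired electrons.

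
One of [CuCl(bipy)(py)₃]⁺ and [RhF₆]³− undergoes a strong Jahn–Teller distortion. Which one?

[CuCl(bipy)(py)₃]⁺

[CuCl(bipy)(py)₃]⁺: Ligand charges: each chloride is −1; 2,2′-bipyridine is neutral; pyridine is neutral. With an overall charge of +1 the copper centre must be in the +2 oxidation state. Copper is a group-11 element; Cu(II) is therefore d⁹. The t₂g⁶e_g³ configuration has an unevenly filled e_g set; the Jahn–Teller theorem predicts a tetragonal distortion (typically axial elongation) to lift the degeneracy.
[RhF₆]³−: Ligand charges: each fluoride is −1. With an overall charge of −3 the rhodium centre must be in the +3 oxidation state. Rhodium is a group-9 element; Rh(III) is therefore d⁶. A 4d ion has a large Δₒ and is invariably low-spin. The d⁶ configuration leaves the e_g set evenly filled (or empty) — no strong Jahn–Teller driving force.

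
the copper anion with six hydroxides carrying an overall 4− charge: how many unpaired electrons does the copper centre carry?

1 unpaired electron

Ligand charges: each hydroxide is −1. With an overall charge of −4 the copper centre must be in the +2 oxidation state.
Cu sits in group 11, so the d-electron count is 11 − 2 = 9.
In an octahedral field the d⁹ configuration is t₂g⁶e_g³ (only one arrangement possible), giving 1 unpaired electron.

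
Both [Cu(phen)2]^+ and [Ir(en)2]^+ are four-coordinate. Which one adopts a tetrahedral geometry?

For [Cu(phen)2]^+: Summing ligand charges against the +1 overall charge gives an oxidation state of +1 for copper. Cu sits in group 11, so the d-electron count is 11 − 1 = 10. A d¹⁰ ion has no crystal-field stabilisation preference between square planar and tetrahedral, so four ligands adopt the sterically favoured tetrahedral geometry. → tetrahedral.
For [Ir(en)2]^+: Ethylenediamine is neutral; balancing the +1 overall charge requires Ir(I). Ir sits in group 9, so the d-electron count is 9 − 1 = 8. A 5d d⁸ ion has a large crystal-field splitting; square planar leaves the high-energy d_{x²−y²} orbital empty and maximises CFSE. → square planar.

[Cu(phen)2]^+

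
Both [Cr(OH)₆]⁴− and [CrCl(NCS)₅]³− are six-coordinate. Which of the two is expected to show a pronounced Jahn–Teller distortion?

[Cr(OH)₆]⁴−

[Cr(OH)₆]⁴−: Ligand charges: each hydroxide is −1. With an overall charge of −4 the chromium centre must be in the +2 oxidation state. Group 6 minus oxidation state 2 gives a d⁴ configuration. Hydroxide is a weak-field ligand for a first-row metal, so the complex is high-spin. The t₂g³e_g¹ (high-spin) configuration has an unevenly filled e_g set; the Jahn–Teller theorem predicts a tetragonal distortion (typically axial elongation) to lift the degeneracy.
[CrCl(NCS)₅]³−: Summing ligand charges against the −3 overall charge gives an oxidation state of +3 for chromium. Group 6 minus oxidation state 3 gives a d³ configuration. The d³ configuration leaves the e_g set evenly filled (or empty) — no strong Jahn–Teller driving force.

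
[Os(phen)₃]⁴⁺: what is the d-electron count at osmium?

d4

Ligand charges: 1,10-phenanthroline is neutral. With an overall charge of +4 the osmium centre must be in the +4 oxidation state.
Os sits in group 8, so the d-electron count is 8 − 4 = 4.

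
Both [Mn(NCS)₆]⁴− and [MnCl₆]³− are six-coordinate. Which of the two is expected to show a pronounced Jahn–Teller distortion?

[Mn(NCS)₆]⁴−: Ligand charges: each isothiocyanate is −1. With an overall charge of −4 the manganese centre must be in the +2 oxidation state. Group 7 minus oxidation state 2 gives a d⁵ configuration. Isothiocyanate is a weak-field ligand for a first-row metal, so the complex is high-spin. The d⁵ configuration leaves the e_g set evenly filled (or empty) — no strong Jahn–Teller driving force.
[MnCl₆]³−: Each chloride is −1; balancing the −3 overall charge requires Mn(III). Mn sits in group 7, so the d-electron count is 7 − 3 = 4. Chloride is a weak-field ligand for a first-row metal, so the complex is high-spin. The t₂g³e_g¹ (high-spin) configuration has an unevenly filled e_g set; the Jahn–Teller theorem predicts a tetragonal distortion (typically axial elongation) to lift the degeneracy.

[MnCl₆]³−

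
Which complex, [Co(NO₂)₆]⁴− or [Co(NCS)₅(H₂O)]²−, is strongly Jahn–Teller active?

[Co(NO₂)₆]⁴−: Summing ligand charges against the −4 overall charge gives an oxidation state of +2 for cobalt. Cobalt is a group-9 element; Co(II) is therefore d⁷. Nitro (N-bound nitrite) is a strong-field ligand (high in the spectrochemical series) for a first-row metal, so the complex is low-spin. The t₂g⁶e_g¹ (low-spin) configuration has an unevenly filled e_g set; the Jahn–Teller theorem predicts a tetragonal distortion (typically axial elongation) to lift the degeneracy.
[Co(NCS)₅(H₂O)]²−: Each isothiocyanate is −1; water is neutral; balancing the −2 overall charge requires Co(III). Cobalt is a group-9 element; Co(III) is therefore d⁶. Co(III) has an exceptionally large octahedral splitting and is low-spin with essentially every ligand except fluoride. The d⁶ configuration leaves the e_g set evenly filled (or empty) — no strong Jahn–Teller driving force.

[Co(NO₂)₆]⁴−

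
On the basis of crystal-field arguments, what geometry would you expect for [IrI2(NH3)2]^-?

Each iodide is −1; ammonia is neutral; balancing the −1 overall charge requires Ir(I).
Group 9 minus oxidation state 1 gives a d⁸ configuration.
With 4 monodentate ligands the coordination number is 4.
A 5d d⁸ ion has a large crystal-field splitting; square planar leaves the high-energy d_{x²−y²} orbital empty and maximises CFSE.

square planar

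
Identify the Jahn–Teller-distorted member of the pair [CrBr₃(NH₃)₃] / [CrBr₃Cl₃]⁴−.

[CrBr₃Cl₃]⁴−

[CrBr₃(NH₃)₃]: Summing ligand charges against the 0 overall charge gives an oxidation state of +3 for chromium. Chromium is a group-6 element; Cr(III) is therefore d³. The d³ configuration leaves the e_g set evenly filled (or empty) — no strong Jahn–Teller driving force.
[CrBr₃Cl₃]⁴−: Summing ligand charges against the −4 overall charge gives an oxidation state of +2 for chromium. Chromium is a group-6 element; Cr(II) is therefore d⁴. Bromide and chloride are weak-field ligands for a first-row metal, so the complex is high-spin. The t₂g³e_g¹ (high-spin) configuration has an unevenly filled e_g set; the Jahn–Teller theorem predicts a tetragonal distortion (typically axial elongation) to lift the degeneracy.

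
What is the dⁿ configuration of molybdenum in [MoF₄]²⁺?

Summing ligand charges against the +2 overall charge gives an oxidation state of +6 for molybdenum.
Mo sits in group 6, so the d-electron count is 6 − 6 = 0.

d⁰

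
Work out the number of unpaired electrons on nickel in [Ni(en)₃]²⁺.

2 unpaired electrons

Ethylenediamine is neutral; balancing the +2 overall charge requires Ni(II).
Nickel is a group-10 element; Ni(II) is therefore d⁸.
Counting donor atoms: 3×ethylenediamine (bidentate) → 6 donors. Coordination number = 6.
In an octahedral field the d⁸ configuration is t₂g⁶e_g² (only one arrangement possible), giving 2 unpaired electrons.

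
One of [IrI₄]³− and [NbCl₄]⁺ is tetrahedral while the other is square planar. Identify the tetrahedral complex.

For [IrI₄]³−: Summing ligand charges against the −3 overall charge gives an oxidation state of +1 for iridium. Ir sits in group 9, so the d-electron count is 9 − 1 = 8. A 5d d⁸ ion has a large crystal-field splitting; square planar leaves the high-energy d_{x²−y²} orbital empty and maximises CFSE. → square planar.
For [NbCl₄]⁺: Ligand charges: each chloride is −1. With an overall charge of +1 the niobium centre must be in the +5 oxidation state. Group 5 minus oxidation state 5 gives a d⁰ configuration. A d⁰ ion has no crystal-field stabilisation preference between square planar and tetrahedral, so four ligands adopt the sterically favoured tetrahedral geometry. → tetrahedral.

[NbCl₄]⁺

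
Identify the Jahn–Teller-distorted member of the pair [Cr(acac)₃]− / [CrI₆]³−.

[Cr(acac)₃]−: Each acetylacetonate is −1; balancing the −1 overall charge requires Cr(II). Chromium is a group-6 element; Cr(II) is therefore d⁴. Acetylacetonate is a weak-field ligand for a first-row metal, so the complex is high-spin. The t₂g³e_g¹ (high-spin) configuration has an unevenly filled e_g set; the Jahn–Teller theorem predicts a tetragonal distortion (typically axial elongation) to lift the degeneracy.
[CrI₆]³−: Summing ligand charges against the −3 overall charge gives an oxidation state of +3 for chromium. Cr sits in group 6, so the d-electron count is 6 − 3 = 3. The d³ configuration leaves the e_g set evenly filled (or empty) — no strong Jahn–Teller driving force.

[Cr(acac)₃]−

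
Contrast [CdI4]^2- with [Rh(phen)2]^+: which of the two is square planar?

[Rh(phen)2]^+

For [CdI4]^2-: Ligand charges: each iodide is −1. With an overall charge of −2 the cadmium centre must be in the +2 oxidation state. Cd sits in group 12, so the d-electron count is 12 − 2 = 10. A d¹⁰ ion has no crystal-field stabilisation preference between square planar and tetrahedral, so four ligands adopt the sterically favoured tetrahedral geometry. → tetrahedral.
For [Rh(phen)2]^+: Ligand charges: 1,10-phenanthroline is neutral. With an overall charge of +1 the rhodium centre must be in the +1 oxidation state. Rh sits in group 9, so the d-electron count is 9 − 1 = 8. A 4d d⁸ ion has a large crystal-field splitting; square planar leaves the high-energy d_{x²−y²} orbital empty and maximises CFSE. → square planar.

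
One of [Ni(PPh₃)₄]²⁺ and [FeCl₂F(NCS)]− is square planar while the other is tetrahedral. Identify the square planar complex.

For [Ni(PPh₃)₄]²⁺: Summing ligand charges against the +2 overall charge gives an oxidation state of +2 for nickel. Group 10 minus oxidation state 2 gives a d⁸ configuration. Triphenylphosphine is a strong-field ligand (high in the spectrochemical series). A 3d d⁸ ion with strong-field ligands gains enough CFSE to favour square planar over tetrahedral. → square planar.
For [FeCl₂F(NCS)]−: Ligand charges: each chloride is −1; each fluoride is −1; each isothiocyanate is −1. With an overall charge of −1 the iron centre must be in the +3 oxidation state. Fe sits in group 8, so the d-electron count is 8 − 3 = 5. A high-spin d⁵ ion has zero CFSE in either geometry, so four ligands adopt the sterically favoured tetrahedral geometry. → tetrahedral.

[Ni(PPh₃)₄]²⁺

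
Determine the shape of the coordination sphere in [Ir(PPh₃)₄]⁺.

square planar

Summing ligand charges against the +1 overall charge gives an oxidation state of +1 for iridium.
Group 9 minus oxidation state 1 gives a d⁸ configuration.
With 4 monodentate ligands the coordination number is 4.
A 5d d⁸ ion has a large crystal-field splitting; square planar leaves the high-energy d_{x²−y²} orbital empty and maximises CFSE.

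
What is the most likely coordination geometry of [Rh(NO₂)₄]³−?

Ligand charges: each nitro (N-bound nitrite) is −1. With an overall charge of −3 the rhodium centre must be in the +1 oxidation state.
Rh sits in group 9, so the d-electron count is 9 − 1 = 8.
Coordination number: 4.
A 4d d⁸ ion has a large crystal-field splitting; square planar leaves the high-energy d_{x²−y²} orbital empty and maximises CFSE.

square planar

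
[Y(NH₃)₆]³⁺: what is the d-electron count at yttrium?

Ligand charges: ammonia is neutral. With an overall charge of +3 the yttrium centre must be in the +3 oxidation state.
Y sits in group 3, so the d-electron count is 3 − 3 = 0.

d⁰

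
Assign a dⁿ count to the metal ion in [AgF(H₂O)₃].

Ligand charges: each fluoride is −1; water is neutral. With an overall charge of 0 the silver centre must be in the +1 oxidation state.
Ag sits in group 11, so the d-electron count is 11 − 1 = 10.

d10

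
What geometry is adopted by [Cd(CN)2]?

Summing ligand charges against the 0 overall charge gives an oxidation state of +2 for cadmium.
Cadmium is a group-12 element; Cd(II) is therefore d¹⁰.
Coordination number: 2.
A d¹⁰ ion with only two ligands adopts a linear arrangement (sp hybridisation; no CFSE preference).

linear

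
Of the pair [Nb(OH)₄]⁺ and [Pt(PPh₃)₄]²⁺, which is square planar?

For [Nb(OH)₄]⁺: Ligand charges: each hydroxide is −1. With an overall charge of +1 the niobium centre must be in the +5 oxidation state. Nb sits in group 5, so the d-electron count is 5 − 5 = 0. A d⁰ ion has no crystal-field stabilisation preference between square planar and tetrahedral, so four ligands adopt the sterically favoured tetrahedral geometry. → tetrahedral.
For [Pt(PPh₃)₄]²⁺: Summing ligand charges against the +2 overall charge gives an oxidation state of +2 for platinum. Pt sits in group 10, so the d-electron count is 10 − 2 = 8. A 5d d⁸ ion has a large crystal-field splitting; square planar leaves the high-energy d_{x²−y²} orbital empty and maximises CFSE. → square planar.

[Pt(PPh₃)₄]²⁺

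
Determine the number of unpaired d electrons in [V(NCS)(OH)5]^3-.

Each isothiocyanate is −1; each hydroxide is −1; balancing the −3 overall charge requires V(III).
Group 5 minus oxidation state 3 gives a d² configuration.
In an octahedral field the d² configuration is t₂g²e_g⁰ (only one arrangement possible), giving 2 unpaired electrons.

2 unpaired electrons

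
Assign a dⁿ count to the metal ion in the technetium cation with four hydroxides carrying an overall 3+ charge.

d0

Each hydroxide is −1; balancing the +3 overall charge requires Tc(VII).
Technetium is a group-7 element; Tc(VII) is therefore d⁰.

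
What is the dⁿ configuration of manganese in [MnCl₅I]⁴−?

d⁵

Ligand charges: each chloride is −1; each iodide is −1. With an overall charge of −4 the manganese centre must be in the +2 oxidation state.
Group 7 minus oxidation state 2 gives a d⁵ configuration.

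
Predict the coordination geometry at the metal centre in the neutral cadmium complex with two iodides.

linear

Each iodide is −1; balancing the 0 overall charge requires Cd(II).
Cadmium is a group-12 element; Cd(II) is therefore d¹⁰.
Coordination number: 2.
A d¹⁰ ion with only two ligands adopts a linear arrangement (sp hybridisation; no CFSE preference).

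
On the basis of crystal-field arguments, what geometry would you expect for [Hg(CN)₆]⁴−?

Ligand charges: each cyanide is −1. With an overall charge of −4 the mercury centre must be in the +2 oxidation state.
Group 12 minus oxidation state 2 gives a d¹⁰ configuration.
With 6 monodentate ligands the coordination number is 6.
Six donors around a single metal centre give an octahedral coordination sphere.

octahedral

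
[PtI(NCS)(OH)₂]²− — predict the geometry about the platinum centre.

Ligand charges: each iodide is −1; each isothiocyanate is −1; each hydroxide is −1. With an overall charge of −2 the platinum centre must be in the +2 oxidation state.
Platinum is a group-10 element; Pt(II) is therefore d⁸.
With 4 monodentate ligands the coordination number is 4.
A 5d d⁸ ion has a large crystal-field splitting; square planar leaves the high-energy d_{x²−y²} orbital empty and maximises CFSE.

square planar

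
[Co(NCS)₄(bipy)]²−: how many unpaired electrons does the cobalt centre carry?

3 unpaired electrons

Ligand charges: each isothiocyanate is −1; 2,2′-bipyridine is neutral. With an overall charge of −2 the cobalt centre must be in the +2 oxidation state.
Group 9 minus oxidation state 2 gives a d⁷ configuration.
Counting donor atoms: 4×isothiocyanate (monodentate) → 4 donors; 1×2,2′-bipyridine (bidentate) → 2 donors. Coordination number = 6.
The spin state decides the count: Isothiocyanate is a weak-field ligand for a first-row metal, so the complex is high-spin.
An octahedral high-spin d⁷ ion is t₂g⁵e_g², giving 3 unpaired electrons.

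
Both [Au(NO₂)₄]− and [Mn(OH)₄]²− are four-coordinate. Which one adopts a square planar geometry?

[Au(NO₂)₄]−

For [Au(NO₂)₄]−: Each nitro (N-bound nitrite) is −1; balancing the −1 overall charge requires Au(III). Gold is a group-11 element; Au(III) is therefore d⁸. A 5d d⁸ ion has a large crystal-field splitting; square planar leaves the high-energy d_{x²−y²} orbital empty and maximises CFSE. → square planar.
For [Mn(OH)₄]²−: Summing ligand charges against the −2 overall charge gives an oxidation state of +2 for manganese. Manganese is a group-7 element; Mn(II) is therefore d⁵. A high-spin d⁵ ion has zero CFSE in either geometry, so four ligands adopt the sterically favoured tetrahedral geometry. → tetrahedral.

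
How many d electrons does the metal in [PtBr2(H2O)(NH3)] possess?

Ligand charges: each bromide is −1; water is neutral; ammonia is neutral. With an overall charge of 0 the platinum centre must be in the +2 oxidation state.
Group 10 minus oxidation state 2 gives a d⁸ configuration.

d8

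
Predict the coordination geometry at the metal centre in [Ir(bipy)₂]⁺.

2,2′-bipyridine is neutral; balancing the +1 overall charge requires Ir(I).
Ir sits in group 9, so the d-electron count is 9 − 1 = 8.
Counting donor atoms: 2×2,2′-bipyridine (bidentate) → 4 donors. Coordination number = 4.
A 5d d⁸ ion has a large crystal-field splitting; square planar leaves the high-energy d_{x²−y²} orbital empty and maximises CFSE.

square planar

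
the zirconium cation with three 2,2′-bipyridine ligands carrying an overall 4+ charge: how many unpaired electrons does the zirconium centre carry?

0 unpaired electrons

Ligand charges: 2,2′-bipyridine is neutral. With an overall charge of +4 the zirconium centre must be in the +4 oxidation state.
Zr sits in group 4, so the d-electron count is 4 − 4 = 0.
Counting donor atoms: 3×2,2′-bipyridine (bidentate) → 6 donors. Coordination number = 6.
In an octahedral field the d⁰ configuration is t₂g⁰e_g⁰, giving 0 unpaired electrons.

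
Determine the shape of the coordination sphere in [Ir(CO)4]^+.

Carbonyl is neutral; balancing the +1 overall charge requires Ir(I).
Group 9 minus oxidation state 1 gives a d⁸ configuration.
Coordination number: 4.
A 5d d⁸ ion has a large crystal-field splitting; square planar leaves the high-energy d_{x²−y²} orbital empty and maximises CFSE.

square planar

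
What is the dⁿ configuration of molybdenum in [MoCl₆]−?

Summing ligand charges against the −1 overall charge gives an oxidation state of +5 for molybdenum.
Mo sits in group 6, so the d-electron count is 6 − 5 = 1.

d¹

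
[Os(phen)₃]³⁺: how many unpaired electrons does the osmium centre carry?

Ligand charges: 1,10-phenanthroline is neutral. With an overall charge of +3 the osmium centre must be in the +3 oxidation state.
Group 8 minus oxidation state 3 gives a d⁵ configuration.
Counting donor atoms: 3×1,10-phenanthroline (bidentate) → 6 donors. Coordination number = 6.
The spin state decides the count: a 5d ion has a large Δₒ and is invariably low-spin.
An octahedral low-spin d⁵ ion is t₂g⁵e_g⁰, giving 1 unpaired electron.

1 unpaired electron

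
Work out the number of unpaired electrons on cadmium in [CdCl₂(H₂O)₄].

0

Summing ligand charges against the 0 overall charge gives an oxidation state of +2 for cadmium.
Group 12 minus oxidation state 2 gives a d¹⁰ configuration.
In an octahedral field the d¹⁰ configuration is t₂g⁶e_g⁴, giving 0 unpaired electrons.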